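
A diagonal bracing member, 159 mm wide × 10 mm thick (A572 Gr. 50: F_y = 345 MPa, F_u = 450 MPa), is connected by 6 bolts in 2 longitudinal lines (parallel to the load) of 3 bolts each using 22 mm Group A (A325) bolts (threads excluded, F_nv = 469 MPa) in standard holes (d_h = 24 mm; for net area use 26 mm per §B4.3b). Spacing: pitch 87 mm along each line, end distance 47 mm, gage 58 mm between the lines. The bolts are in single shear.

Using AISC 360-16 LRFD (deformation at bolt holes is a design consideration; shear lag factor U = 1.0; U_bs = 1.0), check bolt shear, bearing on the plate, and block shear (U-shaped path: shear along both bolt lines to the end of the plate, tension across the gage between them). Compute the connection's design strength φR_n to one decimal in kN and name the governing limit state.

739.8 kN (block shear governs)

Bolt shear: A_b = π(22)²/4 = 380.13 mm². φR_n = 0.75 × 469 × 380.13 × 6 × 1 = 802.3 kN.
Bearing (10 mm plate, F_u = 450 MPa): end bolts L_c = 47 − 24/2 = 35, R_n = min(1.2×35×10×450, 2.4×22×10×450) = 189 kN/bolt; interior L_c = 87 − 24 = 63, R_n = 237.6 kN/bolt. φR_n = 0.75 × (2×189 + 4×237.6) = 996.3 kN.
Block shear: shear path 2×[47+2×87] = 2×221 mm, A_gv = 4420, A_nv = 2×(221 − 2.5×26)×10 = 3120 mm²; tension across gage: (58 − 1×26)×10 = 320 mm². R_n = min(0.6×450×3120, 0.6×345×4420) + 1.0×450×320 = min(842.4, 914.94) + 144 = 986.4 kN. φR_n = 0.75 × 986.4 = 739.8 kN.
Governing: min(802.3, 996.3, 739.8) = 739.8 kN → block shear.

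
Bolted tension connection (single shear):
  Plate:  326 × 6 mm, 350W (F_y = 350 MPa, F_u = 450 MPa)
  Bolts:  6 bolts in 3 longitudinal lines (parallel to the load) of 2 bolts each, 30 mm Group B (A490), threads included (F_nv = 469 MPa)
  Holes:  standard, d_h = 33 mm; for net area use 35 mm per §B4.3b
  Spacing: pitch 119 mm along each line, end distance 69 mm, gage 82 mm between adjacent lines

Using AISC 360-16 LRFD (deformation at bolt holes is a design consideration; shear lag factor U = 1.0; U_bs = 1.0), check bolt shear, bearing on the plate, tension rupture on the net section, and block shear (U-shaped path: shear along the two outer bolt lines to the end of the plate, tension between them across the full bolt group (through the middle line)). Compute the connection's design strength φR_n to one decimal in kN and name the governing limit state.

447.5 kN (net-section rupture governs)

Bolt shear: A_b = π(30)²/4 = 706.86 mm². φR_n = 0.75 × 469 × 706.86 × 6 × 1 = 1491.8 kN.
Bearing (6 mm plate, F_u = 450 MPa): end bolts L_c = 69 − 33/2 = 52.5, R_n = min(1.2×52.5×6×450, 2.4×30×6×450) = 170.1 kN/bolt; interior L_c = 119 − 33 = 86, R_n = 194.4 kN/bolt. φR_n = 0.75 × (3×170.1 + 3×194.4) = 820.1 kN.
Tension rupture (net): A_n = (326 − 3×35)×6 = 1326 mm² (U = 1.0, A_e = A_n). φR_n = 0.75 × 450 × 1326 = 447.5 kN.
Block shear: shear path 2×[69+1×119] = 2×188 mm, A_gv = 2256, A_nv = 2×(188 − 1.5×35)×6 = 1626 mm²; tension across gage: (164 − 2×35)×6 = 564 mm². R_n = min(0.6×450×1626, 0.6×350×2256) + 1.0×450×564 = min(439.02, 473.76) + 253.8 = 692.82 kN. φR_n = 0.75 × 692.82 = 519.6 kN.
Governing: min(1491.8, 820.1, 447.5, 519.6) = 447.5 kN → net-section rupture.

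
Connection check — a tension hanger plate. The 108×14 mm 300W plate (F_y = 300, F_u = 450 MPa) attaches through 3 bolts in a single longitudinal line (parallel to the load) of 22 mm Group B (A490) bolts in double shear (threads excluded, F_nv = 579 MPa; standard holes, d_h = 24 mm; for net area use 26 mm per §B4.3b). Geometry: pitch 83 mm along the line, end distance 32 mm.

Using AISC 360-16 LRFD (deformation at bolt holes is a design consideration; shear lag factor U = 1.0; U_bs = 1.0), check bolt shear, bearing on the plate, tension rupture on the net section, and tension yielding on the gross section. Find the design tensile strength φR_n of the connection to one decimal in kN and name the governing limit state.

387.5 kN (net-section rupture governs)

Bolt shear: A_b = π(22)²/4 = 380.13 mm². φR_n = 0.75 × 579 × 380.13 × 3 × 2 = 990.4 kN.
Bearing (14 mm plate, F_u = 450 MPa): end bolts L_c = 32 − 24/2 = 20, R_n = min(1.2×20×14×450, 2.4×22×14×450) = 151.2 kN/bolt; interior L_c = 83 − 24 = 59, R_n = 332.64 kN/bolt. φR_n = 0.75 × (1×151.2 + 2×332.64) = 612.4 kN.
Tension rupture (net): A_n = (108 − 1×26)×14 = 1148 mm² (U = 1.0, A_e = A_n). φR_n = 0.75 × 450 × 1148 = 387.5 kN.
Tension yield (gross): A_g = 108×14 = 1512 mm². φR_n = 0.90 × 300 × 1512 = 408.2 kN.
Governing: min(990.4, 612.4, 387.5, 408.2) = 387.5 kN → net-section rupture.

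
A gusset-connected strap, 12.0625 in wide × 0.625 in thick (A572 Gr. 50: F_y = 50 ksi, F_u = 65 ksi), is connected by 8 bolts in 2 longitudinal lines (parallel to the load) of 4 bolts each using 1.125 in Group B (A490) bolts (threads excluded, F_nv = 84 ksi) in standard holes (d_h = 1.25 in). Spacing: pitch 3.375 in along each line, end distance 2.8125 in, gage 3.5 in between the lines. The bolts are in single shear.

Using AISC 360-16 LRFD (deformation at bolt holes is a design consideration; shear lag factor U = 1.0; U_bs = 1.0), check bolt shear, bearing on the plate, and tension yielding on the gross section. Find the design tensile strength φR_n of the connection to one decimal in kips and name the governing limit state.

Bolt shear: A_b = π(1.125)²/4 = 0.99402 in². φR_n = 0.75 × 84 × 0.99402 × 8 × 1 = 501.0 kips.
Bearing (0.625 in plate, F_u = 65 ksi): end bolts L_c = 2.8125 − 1.25/2 = 2.1875, R_n = min(1.2×2.1875×0.625×65, 2.4×1.125×0.625×65) = 106.64 kips/bolt; interior L_c = 3.375 − 1.25 = 2.125, R_n = 103.59 kips/bolt. φR_n = 0.75 × (2×106.64 + 6×103.59) = 626.1 kips.
Tension yield (gross): A_g = 12.0625×0.625 = 7.5391 in². φR_n = 0.90 × 50 × 7.5391 = 339.3 kips.
Governing: min(501.0, 626.1, 339.3) = 339.3 kips → gross-section yield.

339.3 kips (gross-section yield governs)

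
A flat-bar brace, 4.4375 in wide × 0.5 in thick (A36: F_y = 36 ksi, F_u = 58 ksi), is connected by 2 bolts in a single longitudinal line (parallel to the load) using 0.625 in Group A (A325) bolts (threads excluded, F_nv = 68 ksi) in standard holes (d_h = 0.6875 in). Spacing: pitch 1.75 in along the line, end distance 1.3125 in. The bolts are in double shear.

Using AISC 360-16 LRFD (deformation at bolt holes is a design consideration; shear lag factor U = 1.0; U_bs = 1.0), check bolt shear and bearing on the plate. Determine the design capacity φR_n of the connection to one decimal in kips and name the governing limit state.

53.0 kips (bearing governs)

Bolt shear: A_b = π(0.625)²/4 = 0.3068 in². φR_n = 0.75 × 68 × 0.3068 × 2 × 2 = 62.6 kips.
Bearing (0.5 in plate, F_u = 58 ksi): end bolts L_c = 1.3125 − 0.6875/2 = 0.96875, R_n = min(1.2×0.96875×0.5×58, 2.4×0.625×0.5×58) = 33.713 kips/bolt; interior L_c = 1.75 − 0.6875 = 1.0625, R_n = 36.975 kips/bolt. φR_n = 0.75 × (1×33.713 + 1×36.975) = 53.0 kips.
Governing: min(62.6, 53.0) = 53.0 kips → bearing.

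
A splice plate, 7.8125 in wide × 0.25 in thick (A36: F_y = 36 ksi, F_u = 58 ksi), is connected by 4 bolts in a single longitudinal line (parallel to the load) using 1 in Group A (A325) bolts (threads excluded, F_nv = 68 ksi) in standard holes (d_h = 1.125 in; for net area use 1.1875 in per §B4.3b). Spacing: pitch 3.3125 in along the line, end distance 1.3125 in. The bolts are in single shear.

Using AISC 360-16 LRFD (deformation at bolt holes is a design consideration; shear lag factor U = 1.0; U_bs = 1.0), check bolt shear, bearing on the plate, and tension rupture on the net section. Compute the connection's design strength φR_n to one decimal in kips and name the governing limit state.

72.0 kips (net-section rupture governs)

Bolt shear: A_b = π(1)²/4 = 0.7854 in². φR_n = 0.75 × 68 × 0.7854 × 4 × 1 = 160.2 kips.
Bearing (0.25 in plate, F_u = 58 ksi): end bolts L_c = 1.3125 − 1.125/2 = 0.75, R_n = min(1.2×0.75×0.25×58, 2.4×1×0.25×58) = 13.05 kips/bolt; interior L_c = 3.3125 − 1.125 = 2.1875, R_n = 34.8 kips/bolt. φR_n = 0.75 × (1×13.05 + 3×34.8) = 88.1 kips.
Tension rupture (net): A_n = (7.8125 − 1×1.1875)×0.25 = 1.6563 in² (U = 1.0, A_e = A_n). φR_n = 0.75 × 58 × 1.6563 = 72.0 kips.
Governing: min(160.2, 88.1, 72.0) = 72.0 kips → net-section rupture.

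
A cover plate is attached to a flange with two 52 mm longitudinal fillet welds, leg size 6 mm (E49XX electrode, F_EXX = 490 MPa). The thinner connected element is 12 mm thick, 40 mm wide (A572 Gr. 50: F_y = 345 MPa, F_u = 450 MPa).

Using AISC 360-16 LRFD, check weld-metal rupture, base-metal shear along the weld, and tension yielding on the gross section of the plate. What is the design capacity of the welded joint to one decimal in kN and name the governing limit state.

Weld metal: throat = 0.707×6 = 4.242 mm, L = 2×52 = 104 mm. φR_n = 0.75 × 0.6 × 490 × 4.242 × 104 = 97.3 kN.
Base metal shear (12 mm plate): yield φR_n = 1.0×0.6×345×12×104 = 258.3 kN; rupture φR_n = 0.75×0.6×450×12×104 = 252.7 kN; take 252.7 kN (rupture).
Tension yield (gross): A_g = 40×12 = 480 mm². φR_n = 0.90 × 345 × 480 = 149.0 kN.
Governing: min(97.3, 252.7, 149.0) = 97.3 kN → weld metal.

97.3 kN (weld metal governs)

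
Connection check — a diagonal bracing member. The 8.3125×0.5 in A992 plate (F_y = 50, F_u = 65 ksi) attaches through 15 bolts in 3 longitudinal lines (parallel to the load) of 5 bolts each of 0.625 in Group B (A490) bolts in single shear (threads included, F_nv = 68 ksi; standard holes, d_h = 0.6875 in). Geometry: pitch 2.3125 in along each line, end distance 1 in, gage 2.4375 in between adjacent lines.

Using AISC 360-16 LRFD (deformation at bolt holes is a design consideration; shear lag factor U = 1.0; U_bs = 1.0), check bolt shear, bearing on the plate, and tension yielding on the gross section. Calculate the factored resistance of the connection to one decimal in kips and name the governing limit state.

Bolt shear: A_b = π(0.625)²/4 = 0.3068 in². φR_n = 0.75 × 68 × 0.3068 × 15 × 1 = 234.7 kips.
Bearing (0.5 in plate, F_u = 65 ksi): end bolts L_c = 1 − 0.6875/2 = 0.65625, R_n = min(1.2×0.65625×0.5×65, 2.4×0.625×0.5×65) = 25.594 kips/bolt; interior L_c = 2.3125 − 0.6875 = 1.625, R_n = 48.75 kips/bolt. φR_n = 0.75 × (3×25.594 + 12×48.75) = 496.3 kips.
Tension yield (gross): A_g = 8.3125×0.5 = 4.1563 in². φR_n = 0.90 × 50 × 4.1563 = 187.0 kips.
Governing: min(234.7, 496.3, 187.0) = 187.0 kips → gross-section yield.

187.0 kips (gross-section yield governs)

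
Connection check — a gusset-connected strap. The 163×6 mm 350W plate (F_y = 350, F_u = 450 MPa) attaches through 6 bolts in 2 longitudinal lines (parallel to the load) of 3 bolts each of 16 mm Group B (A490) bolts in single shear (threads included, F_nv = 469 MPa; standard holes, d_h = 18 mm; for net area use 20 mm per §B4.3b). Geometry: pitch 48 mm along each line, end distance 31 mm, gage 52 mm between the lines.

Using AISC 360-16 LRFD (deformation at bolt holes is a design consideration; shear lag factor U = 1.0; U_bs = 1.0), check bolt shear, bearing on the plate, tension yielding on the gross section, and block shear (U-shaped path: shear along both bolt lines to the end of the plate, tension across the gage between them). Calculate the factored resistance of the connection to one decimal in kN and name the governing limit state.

251.9 kN (block shear governs)

Bolt shear: A_b = π(16)²/4 = 201.06 mm². φR_n = 0.75 × 469 × 201.06 × 6 × 1 = 424.3 kN.
Bearing (6 mm plate, F_u = 450 MPa): end bolts L_c = 31 − 18/2 = 22, R_n = min(1.2×22×6×450, 2.4×16×6×450) = 71.28 kN/bolt; interior L_c = 48 − 18 = 30, R_n = 97.2 kN/bolt. φR_n = 0.75 × (2×71.28 + 4×97.2) = 398.5 kN.
Tension yield (gross): A_g = 163×6 = 978 mm². φR_n = 0.90 × 350 × 978 = 308.1 kN.
Block shear: shear path 2×[31+2×48] = 2×127 mm, A_gv = 1524, A_nv = 2×(127 − 2.5×20)×6 = 924 mm²; tension across gage: (52 − 1×20)×6 = 192 mm². R_n = min(0.6×450×924, 0.6×350×1524) + 1.0×450×192 = min(249.48, 320.04) + 86.4 = 335.88 kN. φR_n = 0.75 × 335.88 = 251.9 kN.
Governing: min(424.3, 398.5, 308.1, 251.9) = 251.9 kN → block shear.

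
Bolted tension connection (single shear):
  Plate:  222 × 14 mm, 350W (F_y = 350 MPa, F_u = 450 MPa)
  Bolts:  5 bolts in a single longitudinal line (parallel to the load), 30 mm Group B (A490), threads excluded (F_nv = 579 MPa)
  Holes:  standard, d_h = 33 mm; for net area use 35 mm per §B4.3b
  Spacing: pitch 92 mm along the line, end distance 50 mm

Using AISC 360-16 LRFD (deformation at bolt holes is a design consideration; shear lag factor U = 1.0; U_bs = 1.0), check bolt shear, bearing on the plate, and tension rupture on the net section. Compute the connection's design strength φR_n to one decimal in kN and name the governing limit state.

Bolt shear: A_b = π(30)²/4 = 706.86 mm². φR_n = 0.75 × 579 × 706.86 × 5 × 1 = 1534.8 kN.
Bearing (14 mm plate, F_u = 450 MPa): end bolts L_c = 50 − 33/2 = 33.5, R_n = min(1.2×33.5×14×450, 2.4×30×14×450) = 253.26 kN/bolt; interior L_c = 92 − 33 = 59, R_n = 446.04 kN/bolt. φR_n = 0.75 × (1×253.26 + 4×446.04) = 1528.1 kN.
Tension rupture (net): A_n = (222 − 1×35)×14 = 2618 mm² (U = 1.0, A_e = A_n). φR_n = 0.75 × 450 × 2618 = 883.6 kN.
Governing: min(1534.8, 1528.1, 883.6) = 883.6 kN → net-section rupture.

883.6 kN (net-section rupture governs)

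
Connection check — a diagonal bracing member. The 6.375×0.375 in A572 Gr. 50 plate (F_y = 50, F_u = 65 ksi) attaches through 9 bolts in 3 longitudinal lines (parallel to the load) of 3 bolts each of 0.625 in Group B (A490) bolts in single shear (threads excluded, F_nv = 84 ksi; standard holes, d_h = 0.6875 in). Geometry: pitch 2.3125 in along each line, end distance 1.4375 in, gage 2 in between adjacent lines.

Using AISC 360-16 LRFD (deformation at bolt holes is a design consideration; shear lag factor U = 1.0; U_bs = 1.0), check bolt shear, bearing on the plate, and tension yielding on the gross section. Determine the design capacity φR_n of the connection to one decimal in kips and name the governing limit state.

Bolt shear: A_b = π(0.625)²/4 = 0.3068 in². φR_n = 0.75 × 84 × 0.3068 × 9 × 1 = 174.0 kips.
Bearing (0.375 in plate, F_u = 65 ksi): end bolts L_c = 1.4375 − 0.6875/2 = 1.09375, R_n = min(1.2×1.09375×0.375×65, 2.4×0.625×0.375×65) = 31.992 kips/bolt; interior L_c = 2.3125 − 0.6875 = 1.625, R_n = 36.563 kips/bolt. φR_n = 0.75 × (3×31.992 + 6×36.563) = 236.5 kips.
Tension yield (gross): A_g = 6.375×0.375 = 2.3906 in². φR_n = 0.90 × 50 × 2.3906 = 107.6 kips.
Governing: min(174.0, 236.5, 107.6) = 107.6 kips → gross-section yield.

107.6 kips (gross-section yield governs)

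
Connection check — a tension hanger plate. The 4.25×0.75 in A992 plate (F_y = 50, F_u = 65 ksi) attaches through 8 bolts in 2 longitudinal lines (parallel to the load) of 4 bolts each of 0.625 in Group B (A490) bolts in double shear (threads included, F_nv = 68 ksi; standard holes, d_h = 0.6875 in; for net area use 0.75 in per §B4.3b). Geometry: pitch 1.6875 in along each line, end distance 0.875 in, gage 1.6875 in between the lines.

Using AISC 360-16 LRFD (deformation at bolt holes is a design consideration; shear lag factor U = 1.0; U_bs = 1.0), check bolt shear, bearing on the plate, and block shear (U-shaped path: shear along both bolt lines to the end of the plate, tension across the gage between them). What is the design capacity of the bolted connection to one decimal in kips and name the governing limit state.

179.6 kips (block shear governs)

Bolt shear: A_b = π(0.625)²/4 = 0.3068 in². φR_n = 0.75 × 68 × 0.3068 × 8 × 2 = 250.3 kips.
Bearing (0.75 in plate, F_u = 65 ksi): end bolts L_c = 0.875 − 0.6875/2 = 0.53125, R_n = min(1.2×0.53125×0.75×65, 2.4×0.625×0.75×65) = 31.078 kips/bolt; interior L_c = 1.6875 − 0.6875 = 1, R_n = 58.5 kips/bolt. φR_n = 0.75 × (2×31.078 + 6×58.5) = 309.9 kips.
Block shear: shear path 2×[0.875+3×1.6875] = 2×5.9375 in, A_gv = 8.9063, A_nv = 2×(5.9375 − 3.5×0.75)×0.75 = 4.9688 in²; tension across gage: (1.6875 − 1×0.75)×0.75 = 0.70313 in². R_n = min(0.6×65×4.9688, 0.6×50×8.9063) + 1.0×65×0.70313 = min(193.78, 267.19) + 45.703 = 239.48 kips. φR_n = 0.75 × 239.48 = 179.6 kips.
Governing: min(250.3, 309.9, 179.6) = 179.6 kips → block shear.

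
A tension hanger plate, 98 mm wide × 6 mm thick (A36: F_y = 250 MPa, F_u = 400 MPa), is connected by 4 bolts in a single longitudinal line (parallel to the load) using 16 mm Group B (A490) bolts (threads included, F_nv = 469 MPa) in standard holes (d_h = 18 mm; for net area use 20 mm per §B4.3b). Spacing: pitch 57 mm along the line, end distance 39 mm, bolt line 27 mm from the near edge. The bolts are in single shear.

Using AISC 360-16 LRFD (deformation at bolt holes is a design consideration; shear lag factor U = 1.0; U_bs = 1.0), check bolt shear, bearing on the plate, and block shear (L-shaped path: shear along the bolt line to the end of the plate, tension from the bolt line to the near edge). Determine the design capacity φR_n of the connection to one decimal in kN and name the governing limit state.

Bolt shear: A_b = π(16)²/4 = 201.06 mm². φR_n = 0.75 × 469 × 201.06 × 4 × 1 = 282.9 kN.
Bearing (6 mm plate, F_u = 400 MPa): end bolts L_c = 39 − 18/2 = 30, R_n = min(1.2×30×6×400, 2.4×16×6×400) = 86.4 kN/bolt; interior L_c = 57 − 18 = 39, R_n = 92.16 kN/bolt. φR_n = 0.75 × (1×86.4 + 3×92.16) = 272.2 kN.
Block shear: shear path 1×[39+3×57] = 1×210 mm, A_gv = 1260, A_nv = 1×(210 − 3.5×20)×6 = 840 mm²; tension to near edge: (27 − 0.5×20)×6 = 102 mm². R_n = min(0.6×400×840, 0.6×250×1260) + 1.0×400×102 = min(201.6, 189) + 40.8 = 229.8 kN. φR_n = 0.75 × 229.8 = 172.4 kN.
Governing: min(282.9, 272.2, 172.4) = 172.4 kN → block shear.

172.4 kN (block shear governs)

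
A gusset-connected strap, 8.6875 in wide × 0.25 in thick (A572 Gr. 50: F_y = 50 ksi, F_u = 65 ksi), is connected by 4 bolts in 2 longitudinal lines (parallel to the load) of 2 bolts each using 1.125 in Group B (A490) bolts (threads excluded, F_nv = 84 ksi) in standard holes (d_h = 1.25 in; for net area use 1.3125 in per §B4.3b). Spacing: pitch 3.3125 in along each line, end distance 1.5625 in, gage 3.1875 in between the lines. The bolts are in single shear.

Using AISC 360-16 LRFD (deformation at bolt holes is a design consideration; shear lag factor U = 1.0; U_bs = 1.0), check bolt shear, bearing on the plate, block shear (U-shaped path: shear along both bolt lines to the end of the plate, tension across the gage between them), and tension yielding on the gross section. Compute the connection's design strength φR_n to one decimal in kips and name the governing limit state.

Bolt shear: A_b = π(1.125)²/4 = 0.99402 in². φR_n = 0.75 × 84 × 0.99402 × 4 × 1 = 250.5 kips.
Bearing (0.25 in plate, F_u = 65 ksi): end bolts L_c = 1.5625 − 1.25/2 = 0.9375, R_n = min(1.2×0.9375×0.25×65, 2.4×1.125×0.25×65) = 18.281 kips/bolt; interior L_c = 3.3125 − 1.25 = 2.0625, R_n = 40.219 kips/bolt. φR_n = 0.75 × (2×18.281 + 2×40.219) = 87.8 kips.
Block shear: shear path 2×[1.5625+1×3.3125] = 2×4.875 in, A_gv = 2.4375, A_nv = 2×(4.875 − 1.5×1.3125)×0.25 = 1.4531 in²; tension across gage: (3.1875 − 1×1.3125)×0.25 = 0.46875 in². R_n = min(0.6×65×1.4531, 0.6×50×2.4375) + 1.0×65×0.46875 = min(56.671, 73.125) + 30.469 = 87.14 kips. φR_n = 0.75 × 87.14 = 65.4 kips.
Tension yield (gross): A_g = 8.6875×0.25 = 2.1719 in². φR_n = 0.90 × 50 × 2.1719 = 97.7 kips.
Governing: min(250.5, 87.8, 65.4, 97.7) = 65.4 kips → block shear.

65.4 kips (block shear governs)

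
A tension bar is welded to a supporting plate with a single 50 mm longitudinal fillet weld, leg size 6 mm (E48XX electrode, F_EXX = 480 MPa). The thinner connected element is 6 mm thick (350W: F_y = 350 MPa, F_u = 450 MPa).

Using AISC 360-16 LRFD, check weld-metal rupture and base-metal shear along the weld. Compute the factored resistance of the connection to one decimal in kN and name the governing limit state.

Weld metal: throat = 0.707×6 = 4.242 mm, L = 50 mm. φR_n = 0.75 × 0.6 × 480 × 4.242 × 50 = 45.8 kN.
Base metal shear (6 mm plate): yield φR_n = 1.0×0.6×350×6×50 = 63.0 kN; rupture φR_n = 0.75×0.6×450×6×50 = 60.8 kN; take 60.8 kN (rupture).
Governing: min(45.8, 60.8) = 45.8 kN → weld metal.

45.8 kN (weld metal governs)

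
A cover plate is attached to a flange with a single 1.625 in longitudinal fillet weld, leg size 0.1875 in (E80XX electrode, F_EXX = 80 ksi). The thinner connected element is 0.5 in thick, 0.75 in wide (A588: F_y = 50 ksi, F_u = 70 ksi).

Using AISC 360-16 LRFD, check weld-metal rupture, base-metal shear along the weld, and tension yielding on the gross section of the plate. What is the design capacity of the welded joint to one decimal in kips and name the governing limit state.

7.8 kips (weld metal governs)

Weld metal: throat = 0.707×0.1875 = 0.13256 in, L = 1.625 in. φR_n = 0.75 × 0.6 × 80 × 0.13256 × 1.625 = 7.8 kips.
Base metal shear (0.5 in plate): yield φR_n = 1.0×0.6×50×0.5×1.625 = 24.4 kips; rupture φR_n = 0.75×0.6×70×0.5×1.625 = 25.6 kips; take 24.4 kips (yield).
Tension yield (gross): A_g = 0.75×0.5 = 0.375 in². φR_n = 0.90 × 50 × 0.375 = 16.9 kips.
Governing: min(7.8, 24.4, 16.9) = 7.8 kips → weld metal.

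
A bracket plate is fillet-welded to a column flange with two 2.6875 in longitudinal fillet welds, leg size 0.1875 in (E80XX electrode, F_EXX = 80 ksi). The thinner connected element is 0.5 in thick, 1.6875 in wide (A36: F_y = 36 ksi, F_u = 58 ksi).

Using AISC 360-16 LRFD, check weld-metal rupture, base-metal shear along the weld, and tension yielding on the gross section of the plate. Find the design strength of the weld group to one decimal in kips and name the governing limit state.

25.7 kips (weld metal governs)

Weld metal: throat = 0.707×0.1875 = 0.13256 in, L = 2×2.6875 = 5.375 in. φR_n = 0.75 × 0.6 × 80 × 0.13256 × 5.375 = 25.7 kips.
Base metal shear (0.5 in plate): yield φR_n = 1.0×0.6×36×0.5×5.375 = 58.1 kips; rupture φR_n = 0.75×0.6×58×0.5×5.375 = 70.1 kips; take 58.1 kips (yield).
Tension yield (gross): A_g = 1.6875×0.5 = 0.84375 in². φR_n = 0.90 × 36 × 0.84375 = 27.3 kips.
Governing: min(25.7, 58.1, 27.3) = 25.7 kips → weld metal.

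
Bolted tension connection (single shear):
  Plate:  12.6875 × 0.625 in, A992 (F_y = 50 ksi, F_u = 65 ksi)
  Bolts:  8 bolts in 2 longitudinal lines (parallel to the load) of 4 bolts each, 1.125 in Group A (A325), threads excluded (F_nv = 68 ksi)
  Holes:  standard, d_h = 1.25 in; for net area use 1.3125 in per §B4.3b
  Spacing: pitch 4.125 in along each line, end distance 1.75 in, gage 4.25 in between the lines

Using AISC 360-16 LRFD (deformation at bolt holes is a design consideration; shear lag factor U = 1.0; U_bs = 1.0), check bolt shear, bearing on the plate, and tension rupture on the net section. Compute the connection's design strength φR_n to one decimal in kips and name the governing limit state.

Bolt shear: A_b = π(1.125)²/4 = 0.99402 in². φR_n = 0.75 × 68 × 0.99402 × 8 × 1 = 405.6 kips.
Bearing (0.625 in plate, F_u = 65 ksi): end bolts L_c = 1.75 − 1.25/2 = 1.125, R_n = min(1.2×1.125×0.625×65, 2.4×1.125×0.625×65) = 54.844 kips/bolt; interior L_c = 4.125 − 1.25 = 2.875, R_n = 109.69 kips/bolt. φR_n = 0.75 × (2×54.844 + 6×109.69) = 575.9 kips.
Tension rupture (net): A_n = (12.6875 − 2×1.3125)×0.625 = 6.2891 in² (U = 1.0, A_e = A_n). φR_n = 0.75 × 65 × 6.2891 = 306.6 kips.
Governing: min(405.6, 575.9, 306.6) = 306.6 kips → net-section rupture.

306.6 kips (net-section rupture governs)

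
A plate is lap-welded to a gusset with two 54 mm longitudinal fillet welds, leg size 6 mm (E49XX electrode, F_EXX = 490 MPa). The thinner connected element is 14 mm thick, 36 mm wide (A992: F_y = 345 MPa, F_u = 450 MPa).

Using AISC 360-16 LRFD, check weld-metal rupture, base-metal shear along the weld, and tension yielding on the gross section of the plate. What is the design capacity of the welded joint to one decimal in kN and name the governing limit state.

101.0 kN (weld metal governs)

Weld metal: throat = 0.707×6 = 4.242 mm, L = 2×54 = 108 mm. φR_n = 0.75 × 0.6 × 490 × 4.242 × 108 = 101.0 kN.
Base metal shear (14 mm plate): yield φR_n = 1.0×0.6×345×14×108 = 313.0 kN; rupture φR_n = 0.75×0.6×450×14×108 = 306.2 kN; take 306.2 kN (rupture).
Tension yield (gross): A_g = 36×14 = 504 mm². φR_n = 0.90 × 345 × 504 = 156.5 kN.
Governing: min(101.0, 306.2, 156.5) = 101.0 kN → weld metal.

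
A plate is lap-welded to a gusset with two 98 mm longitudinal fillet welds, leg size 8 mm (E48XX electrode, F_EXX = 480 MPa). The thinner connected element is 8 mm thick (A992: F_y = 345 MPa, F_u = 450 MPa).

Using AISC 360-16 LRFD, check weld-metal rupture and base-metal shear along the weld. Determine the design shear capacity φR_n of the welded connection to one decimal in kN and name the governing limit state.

239.5 kN (weld metal governs)

Weld metal: throat = 0.707×8 = 5.656 mm, L = 2×98 = 196 mm. φR_n = 0.75 × 0.6 × 480 × 5.656 × 196 = 239.5 kN.
Base metal shear (8 mm plate): yield φR_n = 1.0×0.6×345×8×196 = 324.6 kN; rupture φR_n = 0.75×0.6×450×8×196 = 317.5 kN; take 317.5 kN (rupture).
Governing: min(239.5, 317.5) = 239.5 kN → weld metal.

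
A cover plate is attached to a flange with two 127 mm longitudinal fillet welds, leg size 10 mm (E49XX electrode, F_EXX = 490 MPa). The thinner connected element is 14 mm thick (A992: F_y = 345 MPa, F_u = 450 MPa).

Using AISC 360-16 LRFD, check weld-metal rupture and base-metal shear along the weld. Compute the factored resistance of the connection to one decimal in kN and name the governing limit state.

Weld metal: throat = 0.707×10 = 7.07 mm, L = 2×127 = 254 mm. φR_n = 0.75 × 0.6 × 490 × 7.07 × 254 = 396.0 kN.
Base metal shear (14 mm plate): yield φR_n = 1.0×0.6×345×14×254 = 736.1 kN; rupture φR_n = 0.75×0.6×450×14×254 = 720.1 kN; take 720.1 kN (rupture).
Governing: min(396.0, 720.1) = 396.0 kN → weld metal.

396.0 kN (weld metal governs)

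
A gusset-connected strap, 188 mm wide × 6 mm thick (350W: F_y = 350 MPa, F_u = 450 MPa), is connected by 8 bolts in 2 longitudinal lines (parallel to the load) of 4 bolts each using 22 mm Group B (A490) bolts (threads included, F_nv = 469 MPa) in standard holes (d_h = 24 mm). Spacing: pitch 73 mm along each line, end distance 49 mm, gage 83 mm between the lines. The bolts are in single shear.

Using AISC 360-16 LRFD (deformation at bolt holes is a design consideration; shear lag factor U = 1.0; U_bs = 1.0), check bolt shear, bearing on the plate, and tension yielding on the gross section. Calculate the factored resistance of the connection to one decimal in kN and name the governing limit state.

355.3 kN (gross-section yield governs)

Bolt shear: A_b = π(22)²/4 = 380.13 mm². φR_n = 0.75 × 469 × 380.13 × 8 × 1 = 1069.7 kN.
Bearing (6 mm plate, F_u = 450 MPa): end bolts L_c = 49 − 24/2 = 37, R_n = min(1.2×37×6×450, 2.4×22×6×450) = 119.88 kN/bolt; interior L_c = 73 − 24 = 49, R_n = 142.56 kN/bolt. φR_n = 0.75 × (2×119.88 + 6×142.56) = 821.3 kN.
Tension yield (gross): A_g = 188×6 = 1128 mm². φR_n = 0.90 × 350 × 1128 = 355.3 kN.
Governing: min(1069.7, 821.3, 355.3) = 355.3 kN → gross-section yield.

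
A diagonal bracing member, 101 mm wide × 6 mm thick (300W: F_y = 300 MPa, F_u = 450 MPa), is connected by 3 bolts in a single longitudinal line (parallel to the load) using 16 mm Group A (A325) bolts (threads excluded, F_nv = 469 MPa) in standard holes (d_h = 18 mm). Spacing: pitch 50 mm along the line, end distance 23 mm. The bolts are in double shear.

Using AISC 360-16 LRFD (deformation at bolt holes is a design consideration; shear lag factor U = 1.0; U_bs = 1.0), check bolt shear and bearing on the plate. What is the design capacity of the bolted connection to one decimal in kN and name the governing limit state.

189.5 kN (bearing governs)

Bolt shear: A_b = π(16)²/4 = 201.06 mm². φR_n = 0.75 × 469 × 201.06 × 3 × 2 = 424.3 kN.
Bearing (6 mm plate, F_u = 450 MPa): end bolts L_c = 23 − 18/2 = 14, R_n = min(1.2×14×6×450, 2.4×16×6×450) = 45.36 kN/bolt; interior L_c = 50 − 18 = 32, R_n = 103.68 kN/bolt. φR_n = 0.75 × (1×45.36 + 2×103.68) = 189.5 kN.
Governing: min(424.3, 189.5) = 189.5 kN → bearing.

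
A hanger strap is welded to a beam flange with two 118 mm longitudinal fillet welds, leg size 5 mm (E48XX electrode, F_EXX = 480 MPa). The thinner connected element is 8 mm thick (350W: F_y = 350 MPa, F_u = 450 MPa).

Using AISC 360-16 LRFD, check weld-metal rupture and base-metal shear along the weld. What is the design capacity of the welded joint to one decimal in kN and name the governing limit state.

180.2 kN (weld metal governs)

Weld metal: throat = 0.707×5 = 3.535 mm, L = 2×118 = 236 mm. φR_n = 0.75 × 0.6 × 480 × 3.535 × 236 = 180.2 kN.
Base metal shear (8 mm plate): yield φR_n = 1.0×0.6×350×8×236 = 396.5 kN; rupture φR_n = 0.75×0.6×450×8×236 = 382.3 kN; take 382.3 kN (rupture).
Governing: min(180.2, 382.3) = 180.2 kN → weld metal.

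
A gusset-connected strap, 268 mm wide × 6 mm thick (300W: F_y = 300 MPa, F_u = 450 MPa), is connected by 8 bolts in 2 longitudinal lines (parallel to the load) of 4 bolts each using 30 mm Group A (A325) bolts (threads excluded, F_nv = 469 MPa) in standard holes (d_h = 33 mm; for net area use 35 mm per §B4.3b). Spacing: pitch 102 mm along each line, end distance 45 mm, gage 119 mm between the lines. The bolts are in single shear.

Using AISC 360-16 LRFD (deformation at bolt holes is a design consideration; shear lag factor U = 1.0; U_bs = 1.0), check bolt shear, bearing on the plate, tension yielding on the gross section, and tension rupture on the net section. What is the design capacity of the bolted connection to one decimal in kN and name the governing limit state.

401.0 kN (net-section rupture governs)

Bolt shear: A_b = π(30)²/4 = 706.86 mm². φR_n = 0.75 × 469 × 706.86 × 8 × 1 = 1989.1 kN.
Bearing (6 mm plate, F_u = 450 MPa): end bolts L_c = 45 − 33/2 = 28.5, R_n = min(1.2×28.5×6×450, 2.4×30×6×450) = 92.34 kN/bolt; interior L_c = 102 − 33 = 69, R_n = 194.4 kN/bolt. φR_n = 0.75 × (2×92.34 + 6×194.4) = 1013.3 kN.
Tension yield (gross): A_g = 268×6 = 1608 mm². φR_n = 0.90 × 300 × 1608 = 434.2 kN.
Tension rupture (net): A_n = (268 − 2×35)×6 = 1188 mm² (U = 1.0, A_e = A_n). φR_n = 0.75 × 450 × 1188 = 401.0 kN.
Governing: min(1989.1, 1013.3, 434.2, 401.0) = 401.0 kN → net-section rupture.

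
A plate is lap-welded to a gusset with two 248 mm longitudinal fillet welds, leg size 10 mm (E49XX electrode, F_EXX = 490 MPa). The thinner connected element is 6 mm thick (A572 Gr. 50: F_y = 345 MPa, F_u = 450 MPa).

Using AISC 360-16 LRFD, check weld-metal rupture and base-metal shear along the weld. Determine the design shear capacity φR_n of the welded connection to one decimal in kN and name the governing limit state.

Weld metal: throat = 0.707×10 = 7.07 mm, L = 2×248 = 496 mm. φR_n = 0.75 × 0.6 × 490 × 7.07 × 496 = 773.2 kN.
Base metal shear (6 mm plate): yield φR_n = 1.0×0.6×345×6×496 = 616.0 kN; rupture φR_n = 0.75×0.6×450×6×496 = 602.6 kN; take 602.6 kN (rupture).
Governing: min(773.2, 602.6) = 602.6 kN → base-metal shear.

602.6 kN (base-metal shear governs)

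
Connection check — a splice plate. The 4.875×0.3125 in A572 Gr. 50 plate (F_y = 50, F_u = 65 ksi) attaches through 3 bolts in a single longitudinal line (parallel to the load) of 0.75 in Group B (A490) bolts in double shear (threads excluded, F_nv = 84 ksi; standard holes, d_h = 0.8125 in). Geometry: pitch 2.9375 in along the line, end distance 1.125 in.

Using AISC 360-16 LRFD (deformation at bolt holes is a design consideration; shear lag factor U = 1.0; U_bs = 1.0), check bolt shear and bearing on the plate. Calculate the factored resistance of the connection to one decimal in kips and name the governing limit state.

Bolt shear: A_b = π(0.75)²/4 = 0.44179 in². φR_n = 0.75 × 84 × 0.44179 × 3 × 2 = 167.0 kips.
Bearing (0.3125 in plate, F_u = 65 ksi): end bolts L_c = 1.125 − 0.8125/2 = 0.71875, R_n = min(1.2×0.71875×0.3125×65, 2.4×0.75×0.3125×65) = 17.52 kips/bolt; interior L_c = 2.9375 − 0.8125 = 2.125, R_n = 36.563 kips/bolt. φR_n = 0.75 × (1×17.52 + 2×36.563) = 68.0 kips.
Governing: min(167.0, 68.0) = 68.0 kips → bearing.

68.0 kips (bearing governs)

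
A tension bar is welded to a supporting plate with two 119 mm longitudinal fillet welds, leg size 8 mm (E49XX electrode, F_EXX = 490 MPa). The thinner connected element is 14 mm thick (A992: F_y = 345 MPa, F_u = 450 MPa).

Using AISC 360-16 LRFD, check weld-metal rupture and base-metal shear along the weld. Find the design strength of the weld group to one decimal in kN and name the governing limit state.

Weld metal: throat = 0.707×8 = 5.656 mm, L = 2×119 = 238 mm. φR_n = 0.75 × 0.6 × 490 × 5.656 × 238 = 296.8 kN.
Base metal shear (14 mm plate): yield φR_n = 1.0×0.6×345×14×238 = 689.7 kN; rupture φR_n = 0.75×0.6×450×14×238 = 674.7 kN; take 674.7 kN (rupture).
Governing: min(296.8, 674.7) = 296.8 kN → weld metal.

296.8 kN (weld metal governs)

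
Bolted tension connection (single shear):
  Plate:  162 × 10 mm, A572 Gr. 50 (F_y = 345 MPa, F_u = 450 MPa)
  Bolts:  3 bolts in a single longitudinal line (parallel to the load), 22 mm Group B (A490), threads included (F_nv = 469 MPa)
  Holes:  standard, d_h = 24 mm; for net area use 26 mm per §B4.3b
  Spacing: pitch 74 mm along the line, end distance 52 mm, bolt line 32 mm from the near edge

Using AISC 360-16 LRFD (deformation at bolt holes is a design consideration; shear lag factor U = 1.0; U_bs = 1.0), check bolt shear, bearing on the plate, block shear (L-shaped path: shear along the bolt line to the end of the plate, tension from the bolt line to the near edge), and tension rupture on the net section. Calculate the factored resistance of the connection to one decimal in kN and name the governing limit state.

Bolt shear: A_b = π(22)²/4 = 380.13 mm². φR_n = 0.75 × 469 × 380.13 × 3 × 1 = 401.1 kN.
Bearing (10 mm plate, F_u = 450 MPa): end bolts L_c = 52 − 24/2 = 40, R_n = min(1.2×40×10×450, 2.4×22×10×450) = 216 kN/bolt; interior L_c = 74 − 24 = 50, R_n = 237.6 kN/bolt. φR_n = 0.75 × (1×216 + 2×237.6) = 518.4 kN.
Block shear: shear path 1×[52+2×74] = 1×200 mm, A_gv = 2000, A_nv = 1×(200 − 2.5×26)×10 = 1350 mm²; tension to near edge: (32 − 0.5×26)×10 = 190 mm². R_n = min(0.6×450×1350, 0.6×345×2000) + 1.0×450×190 = min(364.5, 414) + 85.5 = 450 kN. φR_n = 0.75 × 450 = 337.5 kN.
Tension rupture (net): A_n = (162 − 1×26)×10 = 1360 mm² (U = 1.0, A_e = A_n). φR_n = 0.75 × 450 × 1360 = 459.0 kN.
Governing: min(401.1, 518.4, 337.5, 459.0) = 337.5 kN → block shear.

337.5 kN (block shear governs)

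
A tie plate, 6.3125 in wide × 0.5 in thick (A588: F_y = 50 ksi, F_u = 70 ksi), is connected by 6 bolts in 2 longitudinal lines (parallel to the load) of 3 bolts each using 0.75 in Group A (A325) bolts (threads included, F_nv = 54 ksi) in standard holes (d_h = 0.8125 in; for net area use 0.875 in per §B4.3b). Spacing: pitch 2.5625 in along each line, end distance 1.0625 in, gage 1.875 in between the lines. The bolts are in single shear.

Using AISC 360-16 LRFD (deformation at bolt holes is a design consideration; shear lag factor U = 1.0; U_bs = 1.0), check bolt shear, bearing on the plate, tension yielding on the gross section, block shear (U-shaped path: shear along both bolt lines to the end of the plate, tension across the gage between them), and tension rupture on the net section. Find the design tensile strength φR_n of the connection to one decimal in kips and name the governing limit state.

Bolt shear: A_b = π(0.75)²/4 = 0.44179 in². φR_n = 0.75 × 54 × 0.44179 × 6 × 1 = 107.4 kips.
Bearing (0.5 in plate, F_u = 70 ksi): end bolts L_c = 1.0625 − 0.8125/2 = 0.65625, R_n = min(1.2×0.65625×0.5×70, 2.4×0.75×0.5×70) = 27.563 kips/bolt; interior L_c = 2.5625 − 0.8125 = 1.75, R_n = 63 kips/bolt. φR_n = 0.75 × (2×27.563 + 4×63) = 230.3 kips.
Tension yield (gross): A_g = 6.3125×0.5 = 3.1563 in². φR_n = 0.90 × 50 × 3.1563 = 142.0 kips.
Block shear: shear path 2×[1.0625+2×2.5625] = 2×6.1875 in, A_gv = 6.1875, A_nv = 2×(6.1875 − 2.5×0.875)×0.5 = 4 in²; tension across gage: (1.875 − 1×0.875)×0.5 = 0.5 in². R_n = min(0.6×70×4, 0.6×50×6.1875) + 1.0×70×0.5 = min(168, 185.63) + 35 = 203 kips. φR_n = 0.75 × 203 = 152.3 kips.
Tension rupture (net): A_n = (6.3125 − 2×0.875)×0.5 = 2.2813 in² (U = 1.0, A_e = A_n). φR_n = 0.75 × 70 × 2.2813 = 119.8 kips.
Governing: min(107.4, 230.3, 142.0, 152.3, 119.8) = 107.4 kips → bolt shear.

107.4 kips (bolt shear governs)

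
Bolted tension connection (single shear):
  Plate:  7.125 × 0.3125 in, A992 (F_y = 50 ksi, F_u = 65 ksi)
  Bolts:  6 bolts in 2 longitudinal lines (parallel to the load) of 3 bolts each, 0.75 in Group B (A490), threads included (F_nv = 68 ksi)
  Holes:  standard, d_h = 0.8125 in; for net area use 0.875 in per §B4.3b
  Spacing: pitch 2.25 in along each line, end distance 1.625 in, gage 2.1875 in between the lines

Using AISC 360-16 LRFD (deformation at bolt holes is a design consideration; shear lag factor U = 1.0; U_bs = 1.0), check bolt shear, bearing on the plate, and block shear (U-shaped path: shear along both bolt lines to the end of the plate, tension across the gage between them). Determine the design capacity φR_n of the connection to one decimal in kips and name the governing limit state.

92.0 kips (block shear governs)

Bolt shear: A_b = π(0.75)²/4 = 0.44179 in². φR_n = 0.75 × 68 × 0.44179 × 6 × 1 = 135.2 kips.
Bearing (0.3125 in plate, F_u = 65 ksi): end bolts L_c = 1.625 − 0.8125/2 = 1.21875, R_n = min(1.2×1.21875×0.3125×65, 2.4×0.75×0.3125×65) = 29.707 kips/bolt; interior L_c = 2.25 − 0.8125 = 1.4375, R_n = 35.039 kips/bolt. φR_n = 0.75 × (2×29.707 + 4×35.039) = 149.7 kips.
Block shear: shear path 2×[1.625+2×2.25] = 2×6.125 in, A_gv = 3.8281, A_nv = 2×(6.125 − 2.5×0.875)×0.3125 = 2.4609 in²; tension across gage: (2.1875 − 1×0.875)×0.3125 = 0.41016 in². R_n = min(0.6×65×2.4609, 0.6×50×3.8281) + 1.0×65×0.41016 = min(95.975, 114.84) + 26.66 = 122.64 kips. φR_n = 0.75 × 122.64 = 92.0 kips.
Governing: min(135.2, 149.7, 92.0) = 92.0 kips → block shear.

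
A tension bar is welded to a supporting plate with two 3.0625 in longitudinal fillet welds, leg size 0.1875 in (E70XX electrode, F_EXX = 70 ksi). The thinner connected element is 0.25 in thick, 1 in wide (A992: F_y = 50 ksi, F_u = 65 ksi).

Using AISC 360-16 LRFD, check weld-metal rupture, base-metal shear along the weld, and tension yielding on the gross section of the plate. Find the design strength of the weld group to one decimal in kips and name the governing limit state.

11.3 kips (gross-section yield governs)

Weld metal: throat = 0.707×0.1875 = 0.13256 in, L = 2×3.0625 = 6.125 in. φR_n = 0.75 × 0.6 × 70 × 0.13256 × 6.125 = 25.6 kips.
Base metal shear (0.25 in plate): yield φR_n = 1.0×0.6×50×0.25×6.125 = 45.9 kips; rupture φR_n = 0.75×0.6×65×0.25×6.125 = 44.8 kips; take 44.8 kips (rupture).
Tension yield (gross): A_g = 1×0.25 = 0.25 in². φR_n = 0.90 × 50 × 0.25 = 11.3 kips.
Governing: min(25.6, 44.8, 11.3) = 11.3 kips → gross-section yield.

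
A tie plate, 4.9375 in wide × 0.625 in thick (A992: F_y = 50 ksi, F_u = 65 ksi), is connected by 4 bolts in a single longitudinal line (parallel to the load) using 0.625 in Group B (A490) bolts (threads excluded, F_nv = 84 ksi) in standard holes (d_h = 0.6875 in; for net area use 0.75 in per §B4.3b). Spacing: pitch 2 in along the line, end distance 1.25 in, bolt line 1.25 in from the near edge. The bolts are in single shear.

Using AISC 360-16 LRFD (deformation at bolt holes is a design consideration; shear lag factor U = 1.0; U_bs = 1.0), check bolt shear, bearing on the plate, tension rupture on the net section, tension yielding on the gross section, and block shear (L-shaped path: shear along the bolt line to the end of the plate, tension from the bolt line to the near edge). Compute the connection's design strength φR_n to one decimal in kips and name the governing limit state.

Bolt shear: A_b = π(0.625)²/4 = 0.3068 in². φR_n = 0.75 × 84 × 0.3068 × 4 × 1 = 77.3 kips.
Bearing (0.625 in plate, F_u = 65 ksi): end bolts L_c = 1.25 − 0.6875/2 = 0.90625, R_n = min(1.2×0.90625×0.625×65, 2.4×0.625×0.625×65) = 44.18 kips/bolt; interior L_c = 2 − 0.6875 = 1.3125, R_n = 60.938 kips/bolt. φR_n = 0.75 × (1×44.18 + 3×60.938) = 170.2 kips.
Tension rupture (net): A_n = (4.9375 − 1×0.75)×0.625 = 2.6172 in² (U = 1.0, A_e = A_n). φR_n = 0.75 × 65 × 2.6172 = 127.6 kips.
Tension yield (gross): A_g = 4.9375×0.625 = 3.0859 in². φR_n = 0.90 × 50 × 3.0859 = 138.9 kips.
Block shear: shear path 1×[1.25+3×2] = 1×7.25 in, A_gv = 4.5313, A_nv = 1×(7.25 − 3.5×0.75)×0.625 = 2.8906 in²; tension to near edge: (1.25 − 0.5×0.75)×0.625 = 0.54688 in². R_n = min(0.6×65×2.8906, 0.6×50×4.5313) + 1.0×65×0.54688 = min(112.73, 135.94) + 35.547 = 148.28 kips. φR_n = 0.75 × 148.28 = 111.2 kips.
Governing: min(77.3, 170.2, 127.6, 138.9, 111.2) = 77.3 kips → bolt shear.

77.3 kips (bolt shear governs)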